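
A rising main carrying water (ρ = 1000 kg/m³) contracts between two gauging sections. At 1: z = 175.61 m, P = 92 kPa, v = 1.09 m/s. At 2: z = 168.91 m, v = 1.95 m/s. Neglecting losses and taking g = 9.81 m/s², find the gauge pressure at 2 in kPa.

P₂ ≈ 156 kPa

Pressure head at 1: ψ₁ = P₁/(ρg) = 92×1000 / (1000 × 9.81) = 9.38 m.
Velocity heads: v₁²/2g = 1.09²/19.62 = 0.061 m; v₂²/2g = 1.95²/19.62 = 0.194 m.
Total head H = z₁ + ψ₁ + v₁²/2g = 175.61 + 9.38 + 0.061 = 185.05 m.
ψ₂ = H − z₂ − v₂²/2g = 185.05 − 168.91 − 0.194 = 15.95 m.
P₂ = ρgψ₂ = 1000 × 9.81 × 15.95 ≈ 156 kPa.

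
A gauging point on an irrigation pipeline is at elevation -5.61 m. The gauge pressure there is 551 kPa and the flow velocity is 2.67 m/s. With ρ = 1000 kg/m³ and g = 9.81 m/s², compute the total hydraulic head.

h ≈ 50.92 m

Pressure head ψ = P/(ρg) = 551×1000 / (1000 × 9.81) = 56.17 m.
Velocity head = v²/(2g) = 2.67² / (2 × 9.81) = 0.363 m.
h = z + ψ + v²/(2g) = -5.61 + 56.17 + 0.363 = 50.92 m.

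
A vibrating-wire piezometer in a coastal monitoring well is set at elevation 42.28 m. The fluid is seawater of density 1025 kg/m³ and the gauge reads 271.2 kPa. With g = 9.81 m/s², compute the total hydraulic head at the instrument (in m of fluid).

ψ = P/(ρg) = 271.2×1000 / (1025 × 9.81) = 26.97 m.
h = z + ψ = 42.28 + 26.97 = 69.25 m.

h ≈ 69.25 m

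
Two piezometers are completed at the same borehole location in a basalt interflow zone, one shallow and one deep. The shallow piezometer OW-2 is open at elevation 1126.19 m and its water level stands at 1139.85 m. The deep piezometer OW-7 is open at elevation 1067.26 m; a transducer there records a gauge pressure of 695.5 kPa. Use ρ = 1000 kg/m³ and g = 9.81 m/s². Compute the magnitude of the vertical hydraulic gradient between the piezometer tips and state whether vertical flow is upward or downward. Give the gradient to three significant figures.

|i_v| ≈ 0.0287; vertical flow is downward

Total head at OW-2: h = 1139.85 m (water level in the standpipe).
Pressure head at OW-7: ψ = P/(ρg) = 695.5×1000 / (1000 × 9.81) = 70.90 m.
Total head at OW-7: h = z + ψ = 1067.26 + 70.90 = 1138.16 m.
Δh = h(OW-2) − h(OW-7) = 1139.85 − 1138.16 = 1.69 m.
Vertical separation Δz = 1126.19 − 1067.26 = 58.93 m.
|i_v| = |Δh| / Δz = 1.69 / 58.93 = 0.0287.
Head is higher in the shallow piezometer, so vertical flow is downward (recharge condition).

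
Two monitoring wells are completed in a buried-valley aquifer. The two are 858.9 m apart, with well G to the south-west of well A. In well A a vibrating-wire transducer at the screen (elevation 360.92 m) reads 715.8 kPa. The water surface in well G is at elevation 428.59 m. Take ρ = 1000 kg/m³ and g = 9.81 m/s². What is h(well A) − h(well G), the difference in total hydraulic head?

Pressure head at well A: ψ = P/(ρg) = 715.8×1000 / (1000 × 9.81) = 72.97 m.
Total head at well A: h = z + ψ = 360.92 + 72.97 = 433.89 m.
Total head at well G: h = 428.59 m (water level in the piezometer is the total head).
Head difference: h(well A) − h(well G) = 433.89 − 428.59 = 5.30 m.

Δh ≈ 5.30 m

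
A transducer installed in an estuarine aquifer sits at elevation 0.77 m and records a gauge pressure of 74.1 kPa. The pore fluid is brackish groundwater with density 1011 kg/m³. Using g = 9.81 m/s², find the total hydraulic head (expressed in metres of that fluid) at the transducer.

h ≈ 8.24 m

ψ = P/(ρg) = 74.1×1000 / (1011 × 9.81) = 7.47 m.
h = z + ψ = 0.77 + 7.47 = 8.24 m.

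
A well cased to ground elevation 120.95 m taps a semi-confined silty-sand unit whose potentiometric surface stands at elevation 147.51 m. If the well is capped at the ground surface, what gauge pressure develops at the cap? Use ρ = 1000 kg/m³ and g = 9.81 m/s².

Head above the cap: Δh = 147.51 − 120.95 = 26.56 m.
P = ρgΔh = 1000 × 9.81 × 26.56 = 260554 Pa ≈ 261 kPa.

P ≈ 261 kPa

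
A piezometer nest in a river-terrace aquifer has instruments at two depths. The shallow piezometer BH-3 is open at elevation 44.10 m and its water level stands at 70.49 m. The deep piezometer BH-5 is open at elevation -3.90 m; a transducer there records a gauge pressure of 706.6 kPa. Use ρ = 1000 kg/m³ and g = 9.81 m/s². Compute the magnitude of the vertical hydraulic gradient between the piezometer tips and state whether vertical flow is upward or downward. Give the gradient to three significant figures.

|i_v| ≈ 0.0492; vertical flow is downward

Total head at BH-3: h = 70.49 m (water level in the standpipe).
Pressure head at BH-5: ψ = P/(ρg) = 706.6×1000 / (1000 × 9.81) = 72.03 m.
Total head at BH-5: h = z + ψ = -3.90 + 72.03 = 68.13 m.
Δh = h(BH-3) − h(BH-5) = 70.49 − 68.13 = 2.36 m.
Vertical separation Δz = 44.10 − (-3.90) = 48.00 m.
|i_v| = |Δh| / Δz = 2.36 / 48.00 = 0.0492.
Head is higher in the shallow piezometer, so vertical flow is downward (recharge condition).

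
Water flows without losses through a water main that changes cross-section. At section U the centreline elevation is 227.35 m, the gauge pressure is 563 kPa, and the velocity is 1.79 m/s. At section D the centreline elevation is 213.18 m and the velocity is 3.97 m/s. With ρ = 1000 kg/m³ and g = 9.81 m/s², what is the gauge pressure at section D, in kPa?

Pressure head at U: ψ₁ = P₁/(ρg) = 563×1000 / (1000 × 9.81) = 57.39 m.
Velocity heads: v₁²/2g = 1.79²/19.62 = 0.163 m; v₂²/2g = 3.97²/19.62 = 0.803 m.
Total head H = z₁ + ψ₁ + v₁²/2g = 227.35 + 57.39 + 0.163 = 284.90 m.
ψ₂ = H − z₂ − v₂²/2g = 284.90 − 213.18 − 0.803 = 70.92 m.
P₂ = ρgψ₂ = 1000 × 9.81 × 70.92 ≈ 696 kPa.

P₂ ≈ 696 kPa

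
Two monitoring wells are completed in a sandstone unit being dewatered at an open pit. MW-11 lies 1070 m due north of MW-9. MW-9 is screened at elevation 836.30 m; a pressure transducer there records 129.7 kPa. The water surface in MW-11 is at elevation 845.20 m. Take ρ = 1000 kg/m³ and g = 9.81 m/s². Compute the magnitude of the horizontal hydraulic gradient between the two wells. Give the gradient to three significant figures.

Pressure head at MW-9: ψ = P/(ρg) = 129.7×1000 / (1000 × 9.81) = 13.22 m.
Total head at MW-9: h = z + ψ = 836.30 + 13.22 = 849.52 m.
Total head at MW-11: h = 845.20 m (water level in the piezometer is the total head).
Head difference: h(MW-9) − h(MW-11) = 849.52 − 845.20 = 4.32 m.
Hydraulic gradient: i = |Δh| / L = 4.32 / 1070 = 0.00404.

i ≈ 0.00404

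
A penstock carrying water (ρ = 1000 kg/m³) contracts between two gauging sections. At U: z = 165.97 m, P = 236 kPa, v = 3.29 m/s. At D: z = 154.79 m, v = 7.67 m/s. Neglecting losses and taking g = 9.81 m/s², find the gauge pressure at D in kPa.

P₂ ≈ 322 kPa

Pressure head at U: ψ₁ = P₁/(ρg) = 236×1000 / (1000 × 9.81) = 24.06 m.
Velocity heads: v₁²/2g = 3.29²/19.62 = 0.552 m; v₂²/2g = 7.67²/19.62 = 2.998 m.
Total head H = z₁ + ψ₁ + v₁²/2g = 165.97 + 24.06 + 0.552 = 190.58 m.
ψ₂ = H − z₂ − v₂²/2g = 190.58 − 154.79 − 2.998 = 32.79 m.
P₂ = ρgψ₂ = 1000 × 9.81 × 32.79 ≈ 322 kPa.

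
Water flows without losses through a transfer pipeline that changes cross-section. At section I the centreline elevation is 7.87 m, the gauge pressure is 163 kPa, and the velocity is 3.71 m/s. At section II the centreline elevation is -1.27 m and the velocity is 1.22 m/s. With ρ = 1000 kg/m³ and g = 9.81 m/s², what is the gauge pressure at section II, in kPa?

P₂ ≈ 259 kPa

Pressure head at I: ψ₁ = P₁/(ρg) = 163×1000 / (1000 × 9.81) = 16.62 m.
Velocity heads: v₁²/2g = 3.71²/19.62 = 0.702 m; v₂²/2g = 1.22²/19.62 = 0.076 m.
Total head H = z₁ + ψ₁ + v₁²/2g = 7.87 + 16.62 + 0.702 = 25.19 m.
ψ₂ = H − z₂ − v₂²/2g = 25.19 − (-1.27) − 0.076 = 26.38 m.
P₂ = ρgψ₂ = 1000 × 9.81 × 26.38 ≈ 259 kPa.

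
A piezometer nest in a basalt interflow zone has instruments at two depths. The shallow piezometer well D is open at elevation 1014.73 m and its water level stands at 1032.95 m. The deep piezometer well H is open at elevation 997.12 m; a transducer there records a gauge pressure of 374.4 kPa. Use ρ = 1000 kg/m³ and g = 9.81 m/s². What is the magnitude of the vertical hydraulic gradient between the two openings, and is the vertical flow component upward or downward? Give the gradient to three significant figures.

Total head at well D: h = 1032.95 m (water level in the standpipe).
Pressure head at well H: ψ = P/(ρg) = 374.4×1000 / (1000 × 9.81) = 38.17 m.
Total head at well H: h = z + ψ = 997.12 + 38.17 = 1035.29 m.
Δh = h(well D) − h(well H) = 1032.95 − 1035.29 = -2.34 m.
Vertical separation Δz = 1014.73 − 997.12 = 17.61 m.
|i_v| = |Δh| / Δz = 2.34 / 17.61 = 0.133.
Head is higher in the deep piezometer, so vertical flow is upward (discharge condition).

|i_v| ≈ 0.133; vertical flow is upward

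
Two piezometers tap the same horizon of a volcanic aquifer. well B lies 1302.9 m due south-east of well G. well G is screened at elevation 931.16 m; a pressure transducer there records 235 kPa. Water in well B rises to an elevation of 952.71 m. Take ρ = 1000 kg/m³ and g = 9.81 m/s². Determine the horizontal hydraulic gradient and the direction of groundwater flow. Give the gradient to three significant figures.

i ≈ 0.00185; groundwater flows toward the south-east

Pressure head at well G: ψ = P/(ρg) = 235×1000 / (1000 × 9.81) = 23.96 m.
Total head at well G: h = z + ψ = 931.16 + 23.96 = 955.12 m.
Total head at well B: h = 952.71 m (water level in the piezometer is the total head).
Head difference: h(well G) − h(well B) = 955.12 − 952.71 = 2.41 m.
Hydraulic gradient: i = |Δh| / L = 2.41 / 1302.9 = 0.00185.
Flow is from higher to lower head: from well G toward well B, i.e. toward the south-east.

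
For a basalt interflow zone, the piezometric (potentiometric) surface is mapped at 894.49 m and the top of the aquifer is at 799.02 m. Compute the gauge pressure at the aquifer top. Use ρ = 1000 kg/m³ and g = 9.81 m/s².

P ≈ 937 kPa

Pressure head at the aquifer top: ψ = h − z = 894.49 − 799.02 = 95.47 m.
P = ρgψ = 1000 × 9.81 × 95.47 = 936561 Pa ≈ 937 kPa.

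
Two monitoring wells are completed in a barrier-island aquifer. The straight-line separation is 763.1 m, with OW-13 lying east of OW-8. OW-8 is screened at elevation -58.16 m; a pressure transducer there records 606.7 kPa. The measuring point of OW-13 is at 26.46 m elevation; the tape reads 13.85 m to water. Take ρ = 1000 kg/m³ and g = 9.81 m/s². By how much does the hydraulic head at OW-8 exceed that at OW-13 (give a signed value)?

Δh ≈ -8.92 m

Pressure head at OW-8: ψ = P/(ρg) = 606.7×1000 / (1000 × 9.81) = 61.85 m.
Total head at OW-8: h = z + ψ = -58.16 + 61.85 = 3.69 m.
Total head at OW-13: h = 26.46 − 13.85 = 12.61 m.
Head difference: h(OW-8) − h(OW-13) = 3.69 − 12.61 = -8.92 m.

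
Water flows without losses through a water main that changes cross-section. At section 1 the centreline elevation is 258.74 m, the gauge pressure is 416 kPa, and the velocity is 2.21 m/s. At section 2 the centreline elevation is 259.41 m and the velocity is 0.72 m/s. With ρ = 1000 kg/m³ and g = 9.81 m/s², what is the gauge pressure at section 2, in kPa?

P₂ ≈ 412 kPa

Pressure head at 1: ψ₁ = P₁/(ρg) = 416×1000 / (1000 × 9.81) = 42.41 m.
Velocity heads: v₁²/2g = 2.21²/19.62 = 0.249 m; v₂²/2g = 0.72²/19.62 = 0.026 m.
Total head H = z₁ + ψ₁ + v₁²/2g = 258.74 + 42.41 + 0.249 = 301.40 m.
ψ₂ = H − z₂ − v₂²/2g = 301.40 − 259.41 − 0.026 = 41.96 m.
P₂ = ρgψ₂ = 1000 × 9.81 × 41.96 ≈ 412 kPa.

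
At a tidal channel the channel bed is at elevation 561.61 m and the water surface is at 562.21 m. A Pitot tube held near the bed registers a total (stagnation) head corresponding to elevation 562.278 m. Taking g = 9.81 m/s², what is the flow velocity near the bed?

Near the bed, under hydrostatic conditions, the piezometric head (z + ψ) equals the free-surface elevation, 562.21 m.
Velocity head = total − piezometric = 562.278 − 562.21 = 0.068 m.
v = √(2g·h_v) = √(2 × 9.81 × 0.068) = 1.16 m/s.

v ≈ 1.16 m/s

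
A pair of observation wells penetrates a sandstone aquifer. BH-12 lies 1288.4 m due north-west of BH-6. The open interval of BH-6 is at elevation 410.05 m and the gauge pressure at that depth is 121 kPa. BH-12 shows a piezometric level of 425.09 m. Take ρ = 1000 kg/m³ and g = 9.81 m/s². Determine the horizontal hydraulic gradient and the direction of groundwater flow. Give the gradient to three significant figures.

i ≈ 0.00210; groundwater flows toward the south-east

Pressure head at BH-6: ψ = P/(ρg) = 121×1000 / (1000 × 9.81) = 12.33 m.
Total head at BH-6: h = z + ψ = 410.05 + 12.33 = 422.38 m.
Total head at BH-12: h = 425.09 m (water level in the piezometer is the total head).
Head difference: h(BH-6) − h(BH-12) = 422.38 − 425.09 = -2.71 m.
Hydraulic gradient: i = |Δh| / L = 2.71 / 1288.4 = 0.00210.
Flow is from higher to lower head: from BH-12 toward BH-6, i.e. toward the south-east.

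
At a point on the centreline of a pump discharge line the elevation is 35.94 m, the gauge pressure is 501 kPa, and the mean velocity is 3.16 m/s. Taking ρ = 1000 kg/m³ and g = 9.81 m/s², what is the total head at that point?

Pressure head ψ = P/(ρg) = 501×1000 / (1000 × 9.81) = 51.07 m.
Velocity head = v²/(2g) = 3.16² / (2 × 9.81) = 0.509 m.
h = z + ψ + v²/(2g) = 35.94 + 51.07 + 0.509 = 87.52 m.

h ≈ 87.52 m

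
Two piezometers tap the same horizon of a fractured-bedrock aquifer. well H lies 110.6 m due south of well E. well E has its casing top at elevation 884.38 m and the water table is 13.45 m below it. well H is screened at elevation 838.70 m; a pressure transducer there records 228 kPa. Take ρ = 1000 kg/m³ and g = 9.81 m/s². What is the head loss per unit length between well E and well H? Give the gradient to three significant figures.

i ≈ 0.0813 m/m

Total head at well E: h = 884.38 − 13.45 = 870.93 m.
Pressure head at well H: ψ = P/(ρg) = 228×1000 / (1000 × 9.81) = 23.24 m.
Total head at well H: h = z + ψ = 838.70 + 23.24 = 861.94 m.
Head difference: h(well E) − h(well H) = 870.93 − 861.94 = 8.99 m.
Hydraulic gradient: i = |Δh| / L = 8.99 / 110.6 = 0.0813.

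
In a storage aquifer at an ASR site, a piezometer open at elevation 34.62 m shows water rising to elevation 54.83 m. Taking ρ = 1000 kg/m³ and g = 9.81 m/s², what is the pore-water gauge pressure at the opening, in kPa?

Pressure head ψ = h − z = 54.83 − 34.62 = 20.21 m.
P = ρgψ = 1000 × 9.81 × 20.21 = 198260 Pa ≈ 198 kPa.

P ≈ 198 kPa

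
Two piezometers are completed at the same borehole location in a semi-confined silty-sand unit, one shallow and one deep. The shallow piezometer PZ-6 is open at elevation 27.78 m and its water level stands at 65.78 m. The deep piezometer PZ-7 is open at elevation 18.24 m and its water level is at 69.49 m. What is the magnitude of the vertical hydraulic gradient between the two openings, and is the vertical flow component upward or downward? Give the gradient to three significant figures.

|i_v| ≈ 0.389; vertical flow is upward

Total head at PZ-6: h = 65.78 m (water level in the standpipe).
Total head at PZ-7: h = 69.49 m.
Δh = h(PZ-6) − h(PZ-7) = 65.78 − 69.49 = -3.71 m.
Vertical separation Δz = 27.78 − 18.24 = 9.54 m.
|i_v| = |Δh| / Δz = 3.71 / 9.54 = 0.389.
Head is higher in the deep piezometer, so vertical flow is upward (discharge condition).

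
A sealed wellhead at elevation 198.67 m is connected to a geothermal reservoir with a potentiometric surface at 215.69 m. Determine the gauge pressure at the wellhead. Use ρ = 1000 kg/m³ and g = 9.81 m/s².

P ≈ 167 kPa

Head above the cap: Δh = 215.69 − 198.67 = 17.02 m.
P = ρgΔh = 1000 × 9.81 × 17.02 = 166966 Pa ≈ 167 kPa.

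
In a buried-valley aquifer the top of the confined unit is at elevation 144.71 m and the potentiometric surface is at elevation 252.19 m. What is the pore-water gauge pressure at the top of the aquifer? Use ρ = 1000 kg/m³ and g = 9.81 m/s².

Pressure head at the aquifer top: ψ = h − z = 252.19 − 144.71 = 107.48 m.
P = ρgψ = 1000 × 9.81 × 107.48 = 1054379 Pa ≈ 1050 kPa.

P ≈ 1050 kPa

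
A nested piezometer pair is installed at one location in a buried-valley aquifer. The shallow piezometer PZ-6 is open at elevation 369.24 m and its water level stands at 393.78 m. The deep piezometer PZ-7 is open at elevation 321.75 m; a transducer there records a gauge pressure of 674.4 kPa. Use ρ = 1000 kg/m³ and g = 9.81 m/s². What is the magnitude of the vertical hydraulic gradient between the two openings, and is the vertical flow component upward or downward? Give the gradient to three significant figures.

Total head at PZ-6: h = 393.78 m (water level in the standpipe).
Pressure head at PZ-7: ψ = P/(ρg) = 674.4×1000 / (1000 × 9.81) = 68.75 m.
Total head at PZ-7: h = z + ψ = 321.75 + 68.75 = 390.50 m.
Δh = h(PZ-6) − h(PZ-7) = 393.78 − 390.50 = 3.28 m.
Vertical separation Δz = 369.24 − 321.75 = 47.49 m.
|i_v| = |Δh| / Δz = 3.28 / 47.49 = 0.0691.
Head is higher in the shallow piezometer, so vertical flow is downward (recharge condition).

|i_v| ≈ 0.0691; vertical flow is downward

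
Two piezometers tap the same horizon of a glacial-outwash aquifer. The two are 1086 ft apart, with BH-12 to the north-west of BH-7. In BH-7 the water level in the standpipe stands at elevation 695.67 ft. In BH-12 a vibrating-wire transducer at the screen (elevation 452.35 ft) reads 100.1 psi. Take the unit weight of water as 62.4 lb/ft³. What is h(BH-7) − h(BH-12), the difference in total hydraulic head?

Total head at BH-7: h = 695.67 ft (water level in the piezometer is the total head).
Pressure head at BH-12: ψ = 144·P/γ = 144 × 100.1 / 62.4 = 231.00 ft.
Total head at BH-12: h = z + ψ = 452.35 + 231.00 = 683.35 ft.
Head difference: h(BH-7) − h(BH-12) = 695.67 − 683.35 = 12.32 ft.

Δh ≈ 12.32 ft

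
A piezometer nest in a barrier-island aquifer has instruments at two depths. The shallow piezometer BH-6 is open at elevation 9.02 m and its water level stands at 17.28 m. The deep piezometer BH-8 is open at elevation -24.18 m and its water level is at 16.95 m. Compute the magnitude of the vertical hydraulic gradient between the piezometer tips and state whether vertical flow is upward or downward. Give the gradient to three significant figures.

Total head at BH-6: h = 17.28 m (water level in the standpipe).
Total head at BH-8: h = 16.95 m.
Δh = h(BH-6) − h(BH-8) = 17.28 − 16.95 = 0.33 m.
Vertical separation Δz = 9.02 − (-24.18) = 33.20 m.
|i_v| = |Δh| / Δz = 0.33 / 33.20 = 0.00994.
Head is higher in the shallow piezometer, so vertical flow is downward (recharge condition).

|i_v| ≈ 0.00994; vertical flow is downward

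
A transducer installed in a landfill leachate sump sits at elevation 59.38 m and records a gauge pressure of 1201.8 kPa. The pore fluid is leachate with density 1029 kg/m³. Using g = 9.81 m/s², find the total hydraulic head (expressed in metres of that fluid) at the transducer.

ψ = P/(ρg) = 1201.8×1000 / (1029 × 9.81) = 119.06 m.
h = z + ψ = 59.38 + 119.06 = 178.44 m.

h ≈ 178.44 m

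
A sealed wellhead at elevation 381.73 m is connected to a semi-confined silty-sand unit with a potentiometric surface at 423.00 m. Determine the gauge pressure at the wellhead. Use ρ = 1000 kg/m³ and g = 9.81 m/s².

P ≈ 405 kPa

Head above the cap: Δh = 423.00 − 381.73 = 41.27 m.
P = ρgΔh = 1000 × 9.81 × 41.27 = 404859 Pa ≈ 405 kPa.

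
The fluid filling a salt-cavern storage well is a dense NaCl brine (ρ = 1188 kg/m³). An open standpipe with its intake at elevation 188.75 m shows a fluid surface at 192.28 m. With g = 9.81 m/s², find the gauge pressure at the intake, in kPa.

P ≈ 41.1 kPa

Pressure head ψ = h − z = 192.28 − 188.75 = 3.53 m.
P = ρgψ = 1188 × 9.81 × 3.53 = 41140 Pa ≈ 41.1 kPa.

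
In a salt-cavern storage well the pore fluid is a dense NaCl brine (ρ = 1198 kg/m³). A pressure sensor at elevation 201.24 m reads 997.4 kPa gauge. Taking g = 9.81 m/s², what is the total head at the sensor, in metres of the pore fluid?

h ≈ 286.11 m

ψ = P/(ρg) = 997.4×1000 / (1198 × 9.81) = 84.87 m.
h = z + ψ = 201.24 + 84.87 = 286.11 m.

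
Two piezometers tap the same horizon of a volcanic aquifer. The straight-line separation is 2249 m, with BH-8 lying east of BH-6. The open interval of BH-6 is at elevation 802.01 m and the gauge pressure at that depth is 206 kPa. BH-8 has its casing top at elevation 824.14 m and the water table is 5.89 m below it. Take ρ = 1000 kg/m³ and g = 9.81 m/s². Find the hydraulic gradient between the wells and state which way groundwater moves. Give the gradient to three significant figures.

i ≈ 0.00212; groundwater flows toward the east

Pressure head at BH-6: ψ = P/(ρg) = 206×1000 / (1000 × 9.81) = 21.00 m.
Total head at BH-6: h = z + ψ = 802.01 + 21.00 = 823.01 m.
Total head at BH-8: h = 824.14 − 5.89 = 818.25 m.
Head difference: h(BH-6) − h(BH-8) = 823.01 − 818.25 = 4.76 m.
Hydraulic gradient: i = |Δh| / L = 4.76 / 2249 = 0.00212.
Flow is from higher to lower head: from BH-6 toward BH-8, i.e. toward the east.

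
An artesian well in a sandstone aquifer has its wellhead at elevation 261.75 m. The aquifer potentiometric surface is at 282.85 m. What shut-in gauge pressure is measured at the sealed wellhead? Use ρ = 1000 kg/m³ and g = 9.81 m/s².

P ≈ 207 kPa

Head above the cap: Δh = 282.85 − 261.75 = 21.10 m.
P = ρgΔh = 1000 × 9.81 × 21.10 = 206991 Pa ≈ 207 kPa.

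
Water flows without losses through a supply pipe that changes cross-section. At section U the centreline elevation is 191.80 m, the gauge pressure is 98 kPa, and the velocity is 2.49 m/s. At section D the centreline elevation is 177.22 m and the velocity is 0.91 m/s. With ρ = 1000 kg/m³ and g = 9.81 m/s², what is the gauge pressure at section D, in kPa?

Pressure head at U: ψ₁ = P₁/(ρg) = 98×1000 / (1000 × 9.81) = 9.99 m.
Velocity heads: v₁²/2g = 2.49²/19.62 = 0.316 m; v₂²/2g = 0.91²/19.62 = 0.042 m.
Total head H = z₁ + ψ₁ + v₁²/2g = 191.80 + 9.99 + 0.316 = 202.11 m.
ψ₂ = H − z₂ − v₂²/2g = 202.11 − 177.22 − 0.042 = 24.85 m.
P₂ = ρgψ₂ = 1000 × 9.81 × 24.85 ≈ 244 kPa.

P₂ ≈ 244 kPa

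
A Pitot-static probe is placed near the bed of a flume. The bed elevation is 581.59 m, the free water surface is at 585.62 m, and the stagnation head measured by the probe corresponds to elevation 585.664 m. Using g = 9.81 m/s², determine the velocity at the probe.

Near the bed, under hydrostatic conditions, the piezometric head (z + ψ) equals the free-surface elevation, 585.62 m.
Velocity head = total − piezometric = 585.664 − 585.62 = 0.044 m.
v = √(2g·h_v) = √(2 × 9.81 × 0.044) = 0.929 m/s.

v ≈ 0.929 m/s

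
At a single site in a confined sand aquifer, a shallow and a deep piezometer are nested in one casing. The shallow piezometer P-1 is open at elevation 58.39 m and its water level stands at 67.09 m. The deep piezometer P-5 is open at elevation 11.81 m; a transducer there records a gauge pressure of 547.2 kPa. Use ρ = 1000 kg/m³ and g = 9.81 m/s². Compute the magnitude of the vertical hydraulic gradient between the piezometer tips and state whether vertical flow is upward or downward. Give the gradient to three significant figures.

Total head at P-1: h = 67.09 m (water level in the standpipe).
Pressure head at P-5: ψ = P/(ρg) = 547.2×1000 / (1000 × 9.81) = 55.78 m.
Total head at P-5: h = z + ψ = 11.81 + 55.78 = 67.59 m.
Δh = h(P-1) − h(P-5) = 67.09 − 67.59 = -0.50 m.
Vertical separation Δz = 58.39 − 11.81 = 46.58 m.
|i_v| = |Δh| / Δz = 0.50 / 46.58 = 0.0107.
Head is higher in the deep piezometer, so vertical flow is upward (discharge condition).

|i_v| ≈ 0.0107; vertical flow is upward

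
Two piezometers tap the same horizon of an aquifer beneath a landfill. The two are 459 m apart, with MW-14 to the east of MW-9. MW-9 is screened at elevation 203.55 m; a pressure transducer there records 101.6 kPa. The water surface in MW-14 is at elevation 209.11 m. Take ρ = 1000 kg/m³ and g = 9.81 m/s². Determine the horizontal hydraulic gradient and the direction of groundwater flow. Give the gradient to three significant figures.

i ≈ 0.0105; groundwater flows toward the east

Pressure head at MW-9: ψ = P/(ρg) = 101.6×1000 / (1000 × 9.81) = 10.36 m.
Total head at MW-9: h = z + ψ = 203.55 + 10.36 = 213.91 m.
Total head at MW-14: h = 209.11 m (water level in the piezometer is the total head).
Head difference: h(MW-9) − h(MW-14) = 213.91 − 209.11 = 4.80 m.
Hydraulic gradient: i = |Δh| / L = 4.80 / 459 = 0.0105.
Flow is from higher to lower head: from MW-9 toward MW-14, i.e. toward the east.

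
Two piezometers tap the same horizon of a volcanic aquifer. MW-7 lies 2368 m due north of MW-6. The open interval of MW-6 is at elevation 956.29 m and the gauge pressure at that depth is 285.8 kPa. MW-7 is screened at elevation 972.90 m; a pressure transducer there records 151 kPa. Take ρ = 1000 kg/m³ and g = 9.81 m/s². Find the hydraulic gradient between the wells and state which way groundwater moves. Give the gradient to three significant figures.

Pressure head at MW-6: ψ = P/(ρg) = 285.8×1000 / (1000 × 9.81) = 29.13 m.
Total head at MW-6: h = z + ψ = 956.29 + 29.13 = 985.42 m.
Pressure head at MW-7: ψ = P/(ρg) = 151×1000 / (1000 × 9.81) = 15.39 m.
Total head at MW-7: h = z + ψ = 972.90 + 15.39 = 988.29 m.
Head difference: h(MW-6) − h(MW-7) = 985.42 − 988.29 = -2.87 m.
Hydraulic gradient: i = |Δh| / L = 2.87 / 2368 = 0.00121.
Flow is from higher to lower head: from MW-7 toward MW-6, i.e. toward the south.

i ≈ 0.00121; groundwater flows toward the south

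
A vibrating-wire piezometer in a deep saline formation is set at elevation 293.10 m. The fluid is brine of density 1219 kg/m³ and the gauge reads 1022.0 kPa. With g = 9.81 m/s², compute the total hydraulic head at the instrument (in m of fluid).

ψ = P/(ρg) = 1022.0×1000 / (1219 × 9.81) = 85.46 m.
h = z + ψ = 293.10 + 85.46 = 378.56 m.

h ≈ 378.56 m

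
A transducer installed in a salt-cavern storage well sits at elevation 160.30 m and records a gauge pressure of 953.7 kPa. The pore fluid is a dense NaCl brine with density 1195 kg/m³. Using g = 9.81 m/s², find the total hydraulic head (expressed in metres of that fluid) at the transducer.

ψ = P/(ρg) = 953.7×1000 / (1195 × 9.81) = 81.35 m.
h = z + ψ = 160.30 + 81.35 = 241.65 m.

h ≈ 241.65 m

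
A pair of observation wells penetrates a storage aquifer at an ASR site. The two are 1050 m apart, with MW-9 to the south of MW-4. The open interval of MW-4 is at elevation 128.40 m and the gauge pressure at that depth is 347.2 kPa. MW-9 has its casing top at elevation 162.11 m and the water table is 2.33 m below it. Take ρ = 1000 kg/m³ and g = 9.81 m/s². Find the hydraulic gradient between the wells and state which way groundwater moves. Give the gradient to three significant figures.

Pressure head at MW-4: ψ = P/(ρg) = 347.2×1000 / (1000 × 9.81) = 35.39 m.
Total head at MW-4: h = z + ψ = 128.40 + 35.39 = 163.79 m.
Total head at MW-9: h = 162.11 − 2.33 = 159.78 m.
Head difference: h(MW-4) − h(MW-9) = 163.79 − 159.78 = 4.01 m.
Hydraulic gradient: i = |Δh| / L = 4.01 / 1050 = 0.00382.
Flow is from higher to lower head: from MW-4 toward MW-9, i.e. toward the south.

i ≈ 0.00382; groundwater flows toward the south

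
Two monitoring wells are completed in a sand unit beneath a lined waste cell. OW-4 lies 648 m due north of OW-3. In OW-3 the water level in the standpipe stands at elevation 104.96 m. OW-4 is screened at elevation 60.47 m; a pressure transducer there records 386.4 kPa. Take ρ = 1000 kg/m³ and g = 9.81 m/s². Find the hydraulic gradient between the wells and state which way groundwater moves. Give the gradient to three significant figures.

Total head at OW-3: h = 104.96 m (water level in the piezometer is the total head).
Pressure head at OW-4: ψ = P/(ρg) = 386.4×1000 / (1000 × 9.81) = 39.39 m.
Total head at OW-4: h = z + ψ = 60.47 + 39.39 = 99.86 m.
Head difference: h(OW-3) − h(OW-4) = 104.96 − 99.86 = 5.10 m.
Hydraulic gradient: i = |Δh| / L = 5.10 / 648 = 0.00787.
Flow is from higher to lower head: from OW-3 toward OW-4, i.e. toward the north.

i ≈ 0.00787; groundwater flows toward the north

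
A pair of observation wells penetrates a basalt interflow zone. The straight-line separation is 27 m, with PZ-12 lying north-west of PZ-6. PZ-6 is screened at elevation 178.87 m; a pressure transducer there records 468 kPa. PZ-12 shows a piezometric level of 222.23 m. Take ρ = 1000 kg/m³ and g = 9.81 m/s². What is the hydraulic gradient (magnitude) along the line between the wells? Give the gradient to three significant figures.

Pressure head at PZ-6: ψ = P/(ρg) = 468×1000 / (1000 × 9.81) = 47.71 m.
Total head at PZ-6: h = z + ψ = 178.87 + 47.71 = 226.58 m.
Total head at PZ-12: h = 222.23 m (water level in the piezometer is the total head).
Head difference: h(PZ-6) − h(PZ-12) = 226.58 − 222.23 = 4.35 m.
Hydraulic gradient: i = |Δh| / L = 4.35 / 27 = 0.161.

i ≈ 0.161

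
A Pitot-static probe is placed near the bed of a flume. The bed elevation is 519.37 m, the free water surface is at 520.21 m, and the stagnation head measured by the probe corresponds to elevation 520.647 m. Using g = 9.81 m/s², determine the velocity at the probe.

Near the bed, under hydrostatic conditions, the piezometric head (z + ψ) equals the free-surface elevation, 520.21 m.
Velocity head = total − piezometric = 520.647 − 520.21 = 0.437 m.
v = √(2g·h_v) = √(2 × 9.81 × 0.437) = 2.93 m/s.

v ≈ 2.93 m/s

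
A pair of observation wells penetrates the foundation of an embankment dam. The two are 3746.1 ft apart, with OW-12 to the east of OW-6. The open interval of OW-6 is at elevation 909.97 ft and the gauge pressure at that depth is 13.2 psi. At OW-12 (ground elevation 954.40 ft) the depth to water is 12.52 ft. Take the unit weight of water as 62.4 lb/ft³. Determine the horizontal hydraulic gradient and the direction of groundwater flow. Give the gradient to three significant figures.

i ≈ 0.000387; groundwater flows toward the west

Pressure head at OW-6: ψ = 144·P/γ = 144 × 13.2 / 62.4 = 30.46 ft.
Total head at OW-6: h = z + ψ = 909.97 + 30.46 = 940.43 ft.
Total head at OW-12: h = 954.40 − 12.52 = 941.88 ft.
Head difference: h(OW-6) − h(OW-12) = 940.43 − 941.88 = -1.45 ft.
Hydraulic gradient: i = |Δh| / L = 1.45 / 3746.1 = 0.000387.
Flow is from higher to lower head: from OW-12 toward OW-6, i.e. toward the west.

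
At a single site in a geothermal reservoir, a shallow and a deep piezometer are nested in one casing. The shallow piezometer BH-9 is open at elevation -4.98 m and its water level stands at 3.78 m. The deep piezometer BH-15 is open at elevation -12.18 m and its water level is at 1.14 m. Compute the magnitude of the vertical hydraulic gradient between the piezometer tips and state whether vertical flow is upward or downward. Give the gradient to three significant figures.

Total head at BH-9: h = 3.78 m (water level in the standpipe).
Total head at BH-15: h = 1.14 m.
Δh = h(BH-9) − h(BH-15) = 3.78 − 1.14 = 2.64 m.
Vertical separation Δz = -4.98 − (-12.18) = 7.20 m.
|i_v| = |Δh| / Δz = 2.64 / 7.20 = 0.367.
Head is higher in the shallow piezometer, so vertical flow is downward (recharge condition).

|i_v| ≈ 0.367; vertical flow is downward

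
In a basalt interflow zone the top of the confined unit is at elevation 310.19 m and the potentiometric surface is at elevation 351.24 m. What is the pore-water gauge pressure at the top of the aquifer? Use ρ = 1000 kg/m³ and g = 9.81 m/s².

Pressure head at the aquifer top: ψ = h − z = 351.24 − 310.19 = 41.05 m.
P = ρgψ = 1000 × 9.81 × 41.05 = 402701 Pa ≈ 403 kPa.

P ≈ 403 kPa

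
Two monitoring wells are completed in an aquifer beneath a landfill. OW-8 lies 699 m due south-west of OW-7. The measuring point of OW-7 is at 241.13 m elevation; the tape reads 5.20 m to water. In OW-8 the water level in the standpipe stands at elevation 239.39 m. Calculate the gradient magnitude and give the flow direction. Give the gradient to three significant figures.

i ≈ 0.00495; groundwater flows toward the north-east

Total head at OW-7: h = 241.13 − 5.20 = 235.93 m.
Total head at OW-8: h = 239.39 m (water level in the piezometer is the total head).
Head difference: h(OW-7) − h(OW-8) = 235.93 − 239.39 = -3.46 m.
Hydraulic gradient: i = |Δh| / L = 3.46 / 699 = 0.00495.
Flow is from higher to lower head: from OW-8 toward OW-7, i.e. toward the north-east.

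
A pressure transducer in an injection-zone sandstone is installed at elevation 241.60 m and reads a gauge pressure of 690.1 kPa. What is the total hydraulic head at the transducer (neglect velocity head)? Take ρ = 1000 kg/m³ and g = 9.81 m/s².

ψ = P/(ρg) = 690.1×1000 / (1000 × 9.81) = 70.35 m.
h = z + ψ = 241.60 + 70.35 = 311.95 m.

h ≈ 311.95 m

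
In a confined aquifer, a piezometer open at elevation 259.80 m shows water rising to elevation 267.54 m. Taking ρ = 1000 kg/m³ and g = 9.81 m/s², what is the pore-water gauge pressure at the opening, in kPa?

P ≈ 75.9 kPa

Pressure head ψ = h − z = 267.54 − 259.80 = 7.74 m.
P = ρgψ = 1000 × 9.81 × 7.74 = 75929 Pa ≈ 75.9 kPa.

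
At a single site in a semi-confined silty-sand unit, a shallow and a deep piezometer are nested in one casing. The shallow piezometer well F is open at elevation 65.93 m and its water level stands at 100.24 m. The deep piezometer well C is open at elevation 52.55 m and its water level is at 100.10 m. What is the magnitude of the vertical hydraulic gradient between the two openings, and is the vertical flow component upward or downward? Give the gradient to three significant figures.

Total head at well F: h = 100.24 m (water level in the standpipe).
Total head at well C: h = 100.10 m.
Δh = h(well F) − h(well C) = 100.24 − 100.10 = 0.14 m.
Vertical separation Δz = 65.93 − 52.55 = 13.38 m.
|i_v| = |Δh| / Δz = 0.14 / 13.38 = 0.0105.
Head is higher in the shallow piezometer, so vertical flow is downward (recharge condition).

|i_v| ≈ 0.0105; vertical flow is downward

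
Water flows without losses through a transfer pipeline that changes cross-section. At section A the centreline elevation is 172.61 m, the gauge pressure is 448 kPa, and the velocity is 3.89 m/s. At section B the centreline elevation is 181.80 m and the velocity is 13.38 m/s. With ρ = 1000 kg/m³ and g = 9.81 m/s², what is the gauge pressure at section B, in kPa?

Pressure head at A: ψ₁ = P₁/(ρg) = 448×1000 / (1000 × 9.81) = 45.67 m.
Velocity heads: v₁²/2g = 3.89²/19.62 = 0.771 m; v₂²/2g = 13.38²/19.62 = 9.125 m.
Total head H = z₁ + ψ₁ + v₁²/2g = 172.61 + 45.67 + 0.771 = 219.05 m.
ψ₂ = H − z₂ − v₂²/2g = 219.05 − 181.80 − 9.125 = 28.12 m.
P₂ = ρgψ₂ = 1000 × 9.81 × 28.12 ≈ 276 kPa.

P₂ ≈ 276 kPa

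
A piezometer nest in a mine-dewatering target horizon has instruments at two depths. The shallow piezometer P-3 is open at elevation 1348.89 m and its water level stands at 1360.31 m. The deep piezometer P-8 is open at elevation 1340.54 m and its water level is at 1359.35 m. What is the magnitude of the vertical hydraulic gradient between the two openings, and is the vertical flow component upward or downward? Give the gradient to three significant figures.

|i_v| ≈ 0.115; vertical flow is downward

Total head at P-3: h = 1360.31 m (water level in the standpipe).
Total head at P-8: h = 1359.35 m.
Δh = h(P-3) − h(P-8) = 1360.31 − 1359.35 = 0.96 m.
Vertical separation Δz = 1348.89 − 1340.54 = 8.35 m.
|i_v| = |Δh| / Δz = 0.96 / 8.35 = 0.115.
Head is higher in the shallow piezometer, so vertical flow is downward (recharge condition).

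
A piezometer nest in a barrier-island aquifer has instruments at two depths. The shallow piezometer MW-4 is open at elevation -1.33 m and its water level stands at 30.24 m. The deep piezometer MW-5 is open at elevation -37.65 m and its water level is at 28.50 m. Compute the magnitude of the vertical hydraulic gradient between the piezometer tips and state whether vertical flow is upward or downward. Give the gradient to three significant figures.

|i_v| ≈ 0.0479; vertical flow is downward

Total head at MW-4: h = 30.24 m (water level in the standpipe).
Total head at MW-5: h = 28.50 m.
Δh = h(MW-4) − h(MW-5) = 30.24 − 28.50 = 1.74 m.
Vertical separation Δz = -1.33 − (-37.65) = 36.32 m.
|i_v| = |Δh| / Δz = 1.74 / 36.32 = 0.0479.
Head is higher in the shallow piezometer, so vertical flow is downward (recharge condition).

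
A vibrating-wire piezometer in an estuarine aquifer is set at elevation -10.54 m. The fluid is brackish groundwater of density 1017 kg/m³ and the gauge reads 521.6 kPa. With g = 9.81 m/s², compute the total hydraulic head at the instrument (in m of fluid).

ψ = P/(ρg) = 521.6×1000 / (1017 × 9.81) = 52.28 m.
h = z + ψ = -10.54 + 52.28 = 41.74 m.

h ≈ 41.74 m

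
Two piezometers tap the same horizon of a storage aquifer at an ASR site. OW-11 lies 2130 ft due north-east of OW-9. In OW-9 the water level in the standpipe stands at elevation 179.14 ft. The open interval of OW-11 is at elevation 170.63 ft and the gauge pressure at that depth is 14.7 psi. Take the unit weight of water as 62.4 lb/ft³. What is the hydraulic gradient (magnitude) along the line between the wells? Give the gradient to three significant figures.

Total head at OW-9: h = 179.14 ft (water level in the piezometer is the total head).
Pressure head at OW-11: ψ = 144·P/γ = 144 × 14.7 / 62.4 = 33.92 ft.
Total head at OW-11: h = z + ψ = 170.63 + 33.92 = 204.55 ft.
Head difference: h(OW-9) − h(OW-11) = 179.14 − 204.55 = -25.41 ft.
Hydraulic gradient: i = |Δh| / L = 25.41 / 2130 = 0.0119.

i ≈ 0.0119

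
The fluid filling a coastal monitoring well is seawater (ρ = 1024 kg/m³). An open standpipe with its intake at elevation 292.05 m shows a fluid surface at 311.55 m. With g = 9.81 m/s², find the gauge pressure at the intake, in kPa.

Pressure head ψ = h − z = 311.55 − 292.05 = 19.50 m.
P = ρgψ = 1024 × 9.81 × 19.50 = 195886 Pa ≈ 196 kPa.

P ≈ 196 kPa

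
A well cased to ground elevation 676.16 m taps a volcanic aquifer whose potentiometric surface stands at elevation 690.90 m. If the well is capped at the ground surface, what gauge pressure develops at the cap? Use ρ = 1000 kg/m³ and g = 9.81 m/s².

P ≈ 145 kPa

Head above the cap: Δh = 690.90 − 676.16 = 14.74 m.
P = ρgΔh = 1000 × 9.81 × 14.74 = 144599 Pa ≈ 145 kPa.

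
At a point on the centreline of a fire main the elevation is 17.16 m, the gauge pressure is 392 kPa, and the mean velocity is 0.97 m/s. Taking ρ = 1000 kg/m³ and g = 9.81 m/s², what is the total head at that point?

h ≈ 57.17 m

Pressure head ψ = P/(ρg) = 392×1000 / (1000 × 9.81) = 39.96 m.
Velocity head = v²/(2g) = 0.97² / (2 × 9.81) = 0.048 m.
h = z + ψ + v²/(2g) = 17.16 + 39.96 + 0.048 = 57.17 m.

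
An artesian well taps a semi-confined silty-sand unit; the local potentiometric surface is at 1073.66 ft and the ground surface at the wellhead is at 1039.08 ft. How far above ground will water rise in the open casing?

≈ 34.58 ft above ground

Water rises to the potentiometric surface, so the rise above ground = 1073.66 − 1039.08 = 34.58 ft.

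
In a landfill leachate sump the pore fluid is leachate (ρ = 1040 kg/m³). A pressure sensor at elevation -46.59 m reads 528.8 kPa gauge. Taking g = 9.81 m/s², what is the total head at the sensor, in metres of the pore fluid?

ψ = P/(ρg) = 528.8×1000 / (1040 × 9.81) = 51.83 m.
h = z + ψ = -46.59 + 51.83 = 5.24 m.

h ≈ 5.24 m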